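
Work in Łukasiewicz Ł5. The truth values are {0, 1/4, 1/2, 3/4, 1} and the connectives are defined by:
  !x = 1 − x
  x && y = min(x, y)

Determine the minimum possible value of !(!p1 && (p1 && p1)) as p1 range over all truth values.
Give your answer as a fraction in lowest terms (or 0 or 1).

1/2

Take p1 = 1/2:
!p1 = !1/2 = 1/2
p1 && p1 = 1/2 && 1/2 = 1/2
!p1 && (p1 && p1) = 1/2 && 1/2 = 1/2
!(!p1 && (p1 && p1)) = !1/2 = 1/2
No assignment yields a value below 1/2, so this is the minimum.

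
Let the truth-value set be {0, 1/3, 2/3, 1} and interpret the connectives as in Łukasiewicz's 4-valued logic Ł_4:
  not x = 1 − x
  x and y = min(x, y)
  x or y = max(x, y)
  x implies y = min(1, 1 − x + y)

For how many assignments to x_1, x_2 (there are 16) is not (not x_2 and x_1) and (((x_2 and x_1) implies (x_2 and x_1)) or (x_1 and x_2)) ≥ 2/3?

12

x_1 = 0, x_2 = 0 ↦ 1  ≥
x_1 = 0, x_2 = 1/3 ↦ 1  ≥
x_1 = 0, x_2 = 2/3 ↦ 1  ≥
x_1 = 0, x_2 = 1 ↦ 1  ≥
x_1 = 1/3, x_2 = 0 ↦ 2/3  ≥
x_1 = 1/3, x_2 = 1/3 ↦ 2/3  ≥
x_1 = 1/3, x_2 = 2/3 ↦ 2/3  ≥
x_1 = 1/3, x_2 = 1 ↦ 1  ≥
x_1 = 2/3, x_2 = 0 ↦ 1/3  <
x_1 = 2/3, x_2 = 1/3 ↦ 1/3  <
x_1 = 2/3, x_2 = 2/3 ↦ 2/3  ≥
x_1 = 2/3, x_2 = 1 ↦ 1  ≥
x_1 = 1, x_2 = 0 ↦ 0  <
x_1 = 1, x_2 = 1/3 ↦ 1/3  <
x_1 = 1, x_2 = 2/3 ↦ 2/3  ≥
x_1 = 1, x_2 = 1 ↦ 1  ≥
So 12 of the 16 assignments meet the threshold.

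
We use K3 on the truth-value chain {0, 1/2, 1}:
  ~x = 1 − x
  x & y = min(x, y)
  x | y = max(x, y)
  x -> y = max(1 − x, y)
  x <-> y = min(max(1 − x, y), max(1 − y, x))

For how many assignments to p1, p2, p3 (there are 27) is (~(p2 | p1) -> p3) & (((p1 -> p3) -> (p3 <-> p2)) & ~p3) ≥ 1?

value 1: 3 assignments (counts)
value 1/2: 13 assignments
value 0: 11 assignments
So 3 of the 27 assignments meet the threshold.

3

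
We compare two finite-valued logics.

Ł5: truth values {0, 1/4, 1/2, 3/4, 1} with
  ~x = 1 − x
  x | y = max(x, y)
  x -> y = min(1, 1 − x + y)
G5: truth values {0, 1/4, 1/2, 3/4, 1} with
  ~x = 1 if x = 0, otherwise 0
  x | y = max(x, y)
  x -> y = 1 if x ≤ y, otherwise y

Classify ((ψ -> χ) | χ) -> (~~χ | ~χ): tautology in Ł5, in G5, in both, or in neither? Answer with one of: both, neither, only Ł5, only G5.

only G5

In Ł5: at ψ = 0, χ = 1/4 the value is 3/4 — not a tautology.
In G5: every assignment gives 1 — tautology.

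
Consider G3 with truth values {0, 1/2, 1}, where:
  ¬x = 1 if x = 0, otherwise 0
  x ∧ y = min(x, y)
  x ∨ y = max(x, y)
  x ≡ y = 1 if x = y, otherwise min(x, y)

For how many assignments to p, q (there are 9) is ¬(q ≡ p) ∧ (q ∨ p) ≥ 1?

p = 0, q = 0 ↦ 0  <
p = 0, q = 1/2 ↦ 1/2  <
p = 0, q = 1 ↦ 1  ≥
p = 1/2, q = 0 ↦ 1/2  <
p = 1/2, q = 1/2 ↦ 0  <
p = 1/2, q = 1 ↦ 0  <
p = 1, q = 0 ↦ 1  ≥
p = 1, q = 1/2 ↦ 0  <
p = 1, q = 1 ↦ 0  <
So 2 of the 9 assignments meet the threshold.

2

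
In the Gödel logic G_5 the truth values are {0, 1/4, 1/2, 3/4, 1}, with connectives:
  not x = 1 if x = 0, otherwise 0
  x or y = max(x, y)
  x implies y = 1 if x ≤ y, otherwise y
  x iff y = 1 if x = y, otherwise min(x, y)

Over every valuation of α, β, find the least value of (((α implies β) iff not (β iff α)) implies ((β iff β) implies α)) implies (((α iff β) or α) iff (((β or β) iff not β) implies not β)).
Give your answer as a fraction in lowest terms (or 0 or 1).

Take α = 1/4, β = 0:
α implies β = 1/4 implies 0 = 0
β iff α = 0 iff 1/4 = 0
not (β iff α) = not 0 = 1
(α implies β) iff not (β iff α) = 0 iff 1 = 0
β iff β = 0 iff 0 = 1
(β iff β) implies α = 1 implies 1/4 = 1/4
((α implies β) iff not (β iff α)) implies ((β iff β) implies α) = 0 implies 1/4 = 1
α iff β = 1/4 iff 0 = 0
(α iff β) or α = 0 or 1/4 = 1/4
β or β = 0 or 0 = 0
not β = not 0 = 1
(β or β) iff not β = 0 iff 1 = 0
not β = not 0 = 1
((β or β) iff not β) implies not β = 0 implies 1 = 1
((α iff β) or α) iff (((β or β) iff not β) implies not β) = 1/4 iff 1 = 1/4
(((α implies β) iff not (β iff α)) implies ((β iff β) implies α)) implies (((α iff β) or α) iff (((β or β) iff not β) implies not β)) = 1 implies 1/4 = 1/4
No assignment yields a value below 1/4, so this is the minimum.

1/4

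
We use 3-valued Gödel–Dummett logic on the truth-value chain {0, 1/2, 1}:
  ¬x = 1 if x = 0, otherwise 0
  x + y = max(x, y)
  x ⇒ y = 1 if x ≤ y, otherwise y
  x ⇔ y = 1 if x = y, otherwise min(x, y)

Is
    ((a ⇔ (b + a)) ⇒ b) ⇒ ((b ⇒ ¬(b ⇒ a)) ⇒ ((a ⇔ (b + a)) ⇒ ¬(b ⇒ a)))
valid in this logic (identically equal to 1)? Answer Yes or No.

a = 0, b = 0 ↦ 1
a = 0, b = 1/2 ↦ 1
a = 0, b = 1 ↦ 1
a = 1/2, b = 0 ↦ 1
a = 1/2, b = 1/2 ↦ 1
a = 1/2, b = 1 ↦ 1
a = 1, b = 0 ↦ 1
a = 1, b = 1/2 ↦ 1
a = 1, b = 1 ↦ 1
Every assignment gives a value ≥ 1.

Yes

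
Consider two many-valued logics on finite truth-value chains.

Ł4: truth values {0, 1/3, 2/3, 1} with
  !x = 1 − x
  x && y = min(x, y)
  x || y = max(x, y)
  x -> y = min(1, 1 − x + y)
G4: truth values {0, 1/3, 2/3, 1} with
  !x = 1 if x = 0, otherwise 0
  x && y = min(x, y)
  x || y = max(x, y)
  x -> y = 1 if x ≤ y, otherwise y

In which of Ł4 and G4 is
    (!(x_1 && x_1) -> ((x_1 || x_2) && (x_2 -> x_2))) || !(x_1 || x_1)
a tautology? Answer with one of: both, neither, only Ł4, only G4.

In Ł4: at x_1 = 1/3, x_2 = 0 the value is 2/3 — not a tautology.
In G4: every assignment gives 1 — tautology.

only G4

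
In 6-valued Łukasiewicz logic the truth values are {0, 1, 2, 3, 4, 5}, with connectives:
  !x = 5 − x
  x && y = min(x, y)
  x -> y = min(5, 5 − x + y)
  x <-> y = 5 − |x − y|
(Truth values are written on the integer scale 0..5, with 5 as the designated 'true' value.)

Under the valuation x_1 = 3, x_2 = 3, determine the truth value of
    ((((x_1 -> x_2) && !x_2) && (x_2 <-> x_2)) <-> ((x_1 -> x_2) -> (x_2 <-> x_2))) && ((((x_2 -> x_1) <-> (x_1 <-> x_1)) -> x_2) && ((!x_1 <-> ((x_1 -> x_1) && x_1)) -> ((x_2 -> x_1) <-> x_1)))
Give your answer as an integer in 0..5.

2

x_1 -> x_2 = 3 -> 3 = 5
!x_2 = !3 = 2
(x_1 -> x_2) && !x_2 = 5 && 2 = 2
x_2 <-> x_2 = 3 <-> 3 = 5
((x_1 -> x_2) && !x_2) && (x_2 <-> x_2) = 2 && 5 = 2
x_1 -> x_2 = 3 -> 3 = 5
x_2 <-> x_2 = 3 <-> 3 = 5
(x_1 -> x_2) -> (x_2 <-> x_2) = 5 -> 5 = 5
(((x_1 -> x_2) && !x_2) && (x_2 <-> x_2)) <-> ((x_1 -> x_2) -> (x_2 <-> x_2)) = 2 <-> 5 = 2
x_2 -> x_1 = 3 -> 3 = 5
x_1 <-> x_1 = 3 <-> 3 = 5
(x_2 -> x_1) <-> (x_1 <-> x_1) = 5 <-> 5 = 5
((x_2 -> x_1) <-> (x_1 <-> x_1)) -> x_2 = 5 -> 3 = 3
!x_1 = !3 = 2
x_1 -> x_1 = 3 -> 3 = 5
(x_1 -> x_1) && x_1 = 5 && 3 = 3
!x_1 <-> ((x_1 -> x_1) && x_1) = 2 <-> 3 = 4
x_2 -> x_1 = 3 -> 3 = 5
(x_2 -> x_1) <-> x_1 = 5 <-> 3 = 3
(!x_1 <-> ((x_1 -> x_1) && x_1)) -> ((x_2 -> x_1) <-> x_1) = 4 -> 3 = 4
(((x_2 -> x_1) <-> (x_1 <-> x_1)) -> x_2) && ((!x_1 <-> ((x_1 -> x_1) && x_1)) -> ((x_2 -> x_1) <-> x_1)) = 3 && 4 = 3
((((x_1 -> x_2) && !x_2) && (x_2 <-> x_2)) <-> ((x_1 -> x_2) -> (x_2 <-> x_2))) && ((((x_2 -> x_1) <-> (x_1 <-> x_1)) -> x_2) && ((!x_1 <-> ((x_1 -> x_1) && x_1)) -> ((x_2 -> x_1) <-> x_1))) = 2 && 3 = 2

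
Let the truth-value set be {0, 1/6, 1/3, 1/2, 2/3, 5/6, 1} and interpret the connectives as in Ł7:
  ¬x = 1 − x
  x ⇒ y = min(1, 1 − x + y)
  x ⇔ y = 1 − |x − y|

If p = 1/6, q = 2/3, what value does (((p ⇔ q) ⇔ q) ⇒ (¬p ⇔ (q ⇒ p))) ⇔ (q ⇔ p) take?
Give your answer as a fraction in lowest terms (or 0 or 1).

p ⇔ q = 1/6 ⇔ 2/3 = 1/2
(p ⇔ q) ⇔ q = 1/2 ⇔ 2/3 = 5/6
¬p = ¬1/6 = 5/6
q ⇒ p = 2/3 ⇒ 1/6 = 1/2
¬p ⇔ (q ⇒ p) = 5/6 ⇔ 1/2 = 2/3
((p ⇔ q) ⇔ q) ⇒ (¬p ⇔ (q ⇒ p)) = 5/6 ⇒ 2/3 = 5/6
q ⇔ p = 2/3 ⇔ 1/6 = 1/2
(((p ⇔ q) ⇔ q) ⇒ (¬p ⇔ (q ⇒ p))) ⇔ (q ⇔ p) = 5/6 ⇔ 1/2 = 2/3

2/3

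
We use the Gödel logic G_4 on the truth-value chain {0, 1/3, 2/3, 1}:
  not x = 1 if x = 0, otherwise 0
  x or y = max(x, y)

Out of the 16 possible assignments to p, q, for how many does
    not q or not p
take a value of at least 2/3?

7

p = 0, q = 0 ↦ 1  ≥
p = 0, q = 1/3 ↦ 1  ≥
p = 0, q = 2/3 ↦ 1  ≥
p = 0, q = 1 ↦ 1  ≥
p = 1/3, q = 0 ↦ 1  ≥
p = 1/3, q = 1/3 ↦ 0  <
p = 1/3, q = 2/3 ↦ 0  <
p = 1/3, q = 1 ↦ 0  <
p = 2/3, q = 0 ↦ 1  ≥
p = 2/3, q = 1/3 ↦ 0  <
p = 2/3, q = 2/3 ↦ 0  <
p = 2/3, q = 1 ↦ 0  <
p = 1, q = 0 ↦ 1  ≥
p = 1, q = 1/3 ↦ 0  <
p = 1, q = 2/3 ↦ 0  <
p = 1, q = 1 ↦ 0  <
So 7 of the 16 assignments meet the threshold.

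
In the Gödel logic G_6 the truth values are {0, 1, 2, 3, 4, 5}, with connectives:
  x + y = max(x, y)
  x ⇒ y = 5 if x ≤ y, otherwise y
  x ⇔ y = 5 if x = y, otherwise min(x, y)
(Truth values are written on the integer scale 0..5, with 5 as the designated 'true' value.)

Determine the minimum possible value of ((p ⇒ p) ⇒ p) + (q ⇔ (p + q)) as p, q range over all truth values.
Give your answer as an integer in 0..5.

Take p = 1, q = 0:
p ⇒ p = 1 ⇒ 1 = 5
(p ⇒ p) ⇒ p = 5 ⇒ 1 = 1
p + q = 1 + 0 = 1
q ⇔ (p + q) = 0 ⇔ 1 = 0
((p ⇒ p) ⇒ p) + (q ⇔ (p + q)) = 1 + 0 = 1
No assignment yields a value below 1, so this is the minimum.

1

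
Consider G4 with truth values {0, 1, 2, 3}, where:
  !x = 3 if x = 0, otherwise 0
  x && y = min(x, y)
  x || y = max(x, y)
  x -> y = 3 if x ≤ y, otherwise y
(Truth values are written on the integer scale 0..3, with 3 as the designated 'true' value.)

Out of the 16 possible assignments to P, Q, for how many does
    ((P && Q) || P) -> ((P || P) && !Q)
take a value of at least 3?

P = 0, Q = 0 ↦ 3  ≥
P = 0, Q = 1 ↦ 3  ≥
P = 0, Q = 2 ↦ 3  ≥
P = 0, Q = 3 ↦ 3  ≥
P = 1, Q = 0 ↦ 3  ≥
P = 1, Q = 1 ↦ 0  <
P = 1, Q = 2 ↦ 0  <
P = 1, Q = 3 ↦ 0  <
P = 2, Q = 0 ↦ 3  ≥
P = 2, Q = 1 ↦ 0  <
P = 2, Q = 2 ↦ 0  <
P = 2, Q = 3 ↦ 0  <
P = 3, Q = 0 ↦ 3  ≥
P = 3, Q = 1 ↦ 0  <
P = 3, Q = 2 ↦ 0  <
P = 3, Q = 3 ↦ 0  <
So 7 of the 16 assignments meet the threshold.

7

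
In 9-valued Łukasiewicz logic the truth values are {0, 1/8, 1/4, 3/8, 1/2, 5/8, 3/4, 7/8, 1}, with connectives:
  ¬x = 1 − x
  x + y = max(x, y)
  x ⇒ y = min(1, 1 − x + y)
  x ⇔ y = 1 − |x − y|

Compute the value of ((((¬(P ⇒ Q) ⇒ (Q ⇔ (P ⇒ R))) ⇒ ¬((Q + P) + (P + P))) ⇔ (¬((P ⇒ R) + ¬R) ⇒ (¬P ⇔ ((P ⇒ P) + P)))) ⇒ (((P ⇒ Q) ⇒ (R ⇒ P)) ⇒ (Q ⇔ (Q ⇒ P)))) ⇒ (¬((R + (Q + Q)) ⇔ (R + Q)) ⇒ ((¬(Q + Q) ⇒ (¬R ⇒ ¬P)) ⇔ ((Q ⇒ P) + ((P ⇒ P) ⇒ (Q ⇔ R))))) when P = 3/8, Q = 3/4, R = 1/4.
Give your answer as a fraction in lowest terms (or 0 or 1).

1

P ⇒ Q = 3/8 ⇒ 3/4 = 1
¬(P ⇒ Q) = ¬1 = 0
P ⇒ R = 3/8 ⇒ 1/4 = 7/8
Q ⇔ (P ⇒ R) = 3/4 ⇔ 7/8 = 7/8
¬(P ⇒ Q) ⇒ (Q ⇔ (P ⇒ R)) = 0 ⇒ 7/8 = 1
Q + P = 3/4 + 3/8 = 3/4
P + P = 3/8 + 3/8 = 3/8
(Q + P) + (P + P) = 3/4 + 3/8 = 3/4
¬((Q + P) + (P + P)) = ¬3/4 = 1/4
(¬(P ⇒ Q) ⇒ (Q ⇔ (P ⇒ R))) ⇒ ¬((Q + P) + (P + P)) = 1 ⇒ 1/4 = 1/4
P ⇒ R = 3/8 ⇒ 1/4 = 7/8
¬R = ¬1/4 = 3/4
(P ⇒ R) + ¬R = 7/8 + 3/4 = 7/8
¬((P ⇒ R) + ¬R) = ¬7/8 = 1/8
¬P = ¬3/8 = 5/8
P ⇒ P = 3/8 ⇒ 3/8 = 1
(P ⇒ P) + P = 1 + 3/8 = 1
¬P ⇔ ((P ⇒ P) + P) = 5/8 ⇔ 1 = 5/8
¬((P ⇒ R) + ¬R) ⇒ (¬P ⇔ ((P ⇒ P) + P)) = 1/8 ⇒ 5/8 = 1
((¬(P ⇒ Q) ⇒ (Q ⇔ (P ⇒ R))) ⇒ ¬((Q + P) + (P + P))) ⇔ (¬((P ⇒ R) + ¬R) ⇒ (¬P ⇔ ((P ⇒ P) + P))) = 1/4 ⇔ 1 = 1/4
P ⇒ Q = 3/8 ⇒ 3/4 = 1
R ⇒ P = 1/4 ⇒ 3/8 = 1
(P ⇒ Q) ⇒ (R ⇒ P) = 1 ⇒ 1 = 1
Q ⇒ P = 3/4 ⇒ 3/8 = 5/8
Q ⇔ (Q ⇒ P) = 3/4 ⇔ 5/8 = 7/8
((P ⇒ Q) ⇒ (R ⇒ P)) ⇒ (Q ⇔ (Q ⇒ P)) = 1 ⇒ 7/8 = 7/8
(((¬(P ⇒ Q) ⇒ (Q ⇔ (P ⇒ R))) ⇒ ¬((Q + P) + (P + P))) ⇔ (¬((P ⇒ R) + ¬R) ⇒ (¬P ⇔ ((P ⇒ P) + P)))) ⇒ (((P ⇒ Q) ⇒ (R ⇒ P)) ⇒ (Q ⇔ (Q ⇒ P))) = 1/4 ⇒ 7/8 = 1
Q + Q = 3/4 + 3/4 = 3/4
R + (Q + Q) = 1/4 + 3/4 = 3/4
R + Q = 1/4 + 3/4 = 3/4
(R + (Q + Q)) ⇔ (R + Q) = 3/4 ⇔ 3/4 = 1
¬((R + (Q + Q)) ⇔ (R + Q)) = ¬1 = 0
Q + Q = 3/4 + 3/4 = 3/4
¬(Q + Q) = ¬3/4 = 1/4
¬R = ¬1/4 = 3/4
¬P = ¬3/8 = 5/8
¬R ⇒ ¬P = 3/4 ⇒ 5/8 = 7/8
¬(Q + Q) ⇒ (¬R ⇒ ¬P) = 1/4 ⇒ 7/8 = 1
Q ⇒ P = 3/4 ⇒ 3/8 = 5/8
P ⇒ P = 3/8 ⇒ 3/8 = 1
Q ⇔ R = 3/4 ⇔ 1/4 = 1/2
(P ⇒ P) ⇒ (Q ⇔ R) = 1 ⇒ 1/2 = 1/2
(Q ⇒ P) + ((P ⇒ P) ⇒ (Q ⇔ R)) = 5/8 + 1/2 = 5/8
(¬(Q + Q) ⇒ (¬R ⇒ ¬P)) ⇔ ((Q ⇒ P) + ((P ⇒ P) ⇒ (Q ⇔ R))) = 1 ⇔ 5/8 = 5/8
¬((R + (Q + Q)) ⇔ (R + Q)) ⇒ ((¬(Q + Q) ⇒ (¬R ⇒ ¬P)) ⇔ ((Q ⇒ P) + ((P ⇒ P) ⇒ (Q ⇔ R)))) = 0 ⇒ 5/8 = 1
((((¬(P ⇒ Q) ⇒ (Q ⇔ (P ⇒ R))) ⇒ ¬((Q + P) + (P + P))) ⇔ (¬((P ⇒ R) + ¬R) ⇒ (¬P ⇔ ((P ⇒ P) + P)))) ⇒ (((P ⇒ Q) ⇒ (R ⇒ P)) ⇒ (Q ⇔ (Q ⇒ P)))) ⇒ (¬((R + (Q + Q)) ⇔ (R + Q)) ⇒ ((¬(Q + Q) ⇒ (¬R ⇒ ¬P)) ⇔ ((Q ⇒ P) + ((P ⇒ P) ⇒ (Q ⇔ R))))) = 1 ⇒ 1 = 1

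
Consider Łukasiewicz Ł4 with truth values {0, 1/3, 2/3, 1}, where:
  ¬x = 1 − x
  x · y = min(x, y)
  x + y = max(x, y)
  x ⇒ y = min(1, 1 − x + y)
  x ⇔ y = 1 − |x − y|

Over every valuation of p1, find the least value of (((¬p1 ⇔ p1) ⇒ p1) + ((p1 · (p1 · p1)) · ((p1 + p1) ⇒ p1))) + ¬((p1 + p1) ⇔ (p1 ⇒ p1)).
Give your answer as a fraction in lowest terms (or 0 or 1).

Take p1 = 1/3:
¬p1 = ¬1/3 = 2/3
¬p1 ⇔ p1 = 2/3 ⇔ 1/3 = 2/3
(¬p1 ⇔ p1) ⇒ p1 = 2/3 ⇒ 1/3 = 2/3
p1 · p1 = 1/3 · 1/3 = 1/3
p1 · (p1 · p1) = 1/3 · 1/3 = 1/3
p1 + p1 = 1/3 + 1/3 = 1/3
(p1 + p1) ⇒ p1 = 1/3 ⇒ 1/3 = 1
(p1 · (p1 · p1)) · ((p1 + p1) ⇒ p1) = 1/3 · 1 = 1/3
((¬p1 ⇔ p1) ⇒ p1) + ((p1 · (p1 · p1)) · ((p1 + p1) ⇒ p1)) = 2/3 + 1/3 = 2/3
p1 + p1 = 1/3 + 1/3 = 1/3
p1 ⇒ p1 = 1/3 ⇒ 1/3 = 1
(p1 + p1) ⇔ (p1 ⇒ p1) = 1/3 ⇔ 1 = 1/3
¬((p1 + p1) ⇔ (p1 ⇒ p1)) = ¬1/3 = 2/3
(((¬p1 ⇔ p1) ⇒ p1) + ((p1 · (p1 · p1)) · ((p1 + p1) ⇒ p1))) + ¬((p1 + p1) ⇔ (p1 ⇒ p1)) = 2/3 + 2/3 = 2/3
No assignment yields a value below 2/3, so this is the minimum.

2/3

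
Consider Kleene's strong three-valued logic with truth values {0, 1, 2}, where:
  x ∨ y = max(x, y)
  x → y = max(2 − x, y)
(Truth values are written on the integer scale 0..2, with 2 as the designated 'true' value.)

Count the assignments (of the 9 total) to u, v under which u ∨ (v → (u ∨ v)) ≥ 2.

u = 0, v = 0 ↦ 2  ≥
u = 0, v = 1 ↦ 1  <
u = 0, v = 2 ↦ 2  ≥
u = 1, v = 0 ↦ 2  ≥
u = 1, v = 1 ↦ 1  <
u = 1, v = 2 ↦ 2  ≥
u = 2, v = 0 ↦ 2  ≥
u = 2, v = 1 ↦ 2  ≥
u = 2, v = 2 ↦ 2  ≥
So 7 of the 9 assignments meet the threshold.

7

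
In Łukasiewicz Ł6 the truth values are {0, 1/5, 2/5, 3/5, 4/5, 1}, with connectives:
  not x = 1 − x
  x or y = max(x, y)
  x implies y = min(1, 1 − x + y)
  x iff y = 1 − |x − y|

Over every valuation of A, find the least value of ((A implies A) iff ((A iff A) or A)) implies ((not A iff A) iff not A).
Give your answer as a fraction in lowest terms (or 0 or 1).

Take A = 0:
A implies A = 0 implies 0 = 1
A iff A = 0 iff 0 = 1
(A iff A) or A = 1 or 0 = 1
(A implies A) iff ((A iff A) or A) = 1 iff 1 = 1
not A = not 0 = 1
not A iff A = 1 iff 0 = 0
not A = not 0 = 1
(not A iff A) iff not A = 0 iff 1 = 0
((A implies A) iff ((A iff A) or A)) implies ((not A iff A) iff not A) = 1 implies 0 = 0
No assignment yields a value below 0, so this is the minimum.

0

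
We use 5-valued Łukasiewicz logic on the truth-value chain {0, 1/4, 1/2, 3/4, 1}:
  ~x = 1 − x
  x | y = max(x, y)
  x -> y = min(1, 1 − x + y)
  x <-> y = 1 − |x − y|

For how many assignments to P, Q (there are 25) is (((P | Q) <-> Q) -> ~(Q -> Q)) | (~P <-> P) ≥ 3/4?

8

value 1: 6 assignments (counts)
value 3/4: 2 assignments (counts)
value 1/2: 10 assignments
value 1/4: 1 assignment
value 0: 6 assignments
So 8 of the 25 assignments meet the threshold.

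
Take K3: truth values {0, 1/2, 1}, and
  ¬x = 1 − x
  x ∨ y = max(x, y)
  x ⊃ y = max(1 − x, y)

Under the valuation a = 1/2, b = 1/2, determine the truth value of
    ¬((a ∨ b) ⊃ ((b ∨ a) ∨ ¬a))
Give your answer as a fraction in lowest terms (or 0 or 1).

a ∨ b = 1/2 ∨ 1/2 = 1/2
b ∨ a = 1/2 ∨ 1/2 = 1/2
¬a = ¬1/2 = 1/2
(b ∨ a) ∨ ¬a = 1/2 ∨ 1/2 = 1/2
(a ∨ b) ⊃ ((b ∨ a) ∨ ¬a) = 1/2 ⊃ 1/2 = 1/2
¬((a ∨ b) ⊃ ((b ∨ a) ∨ ¬a)) = ¬1/2 = 1/2

1/2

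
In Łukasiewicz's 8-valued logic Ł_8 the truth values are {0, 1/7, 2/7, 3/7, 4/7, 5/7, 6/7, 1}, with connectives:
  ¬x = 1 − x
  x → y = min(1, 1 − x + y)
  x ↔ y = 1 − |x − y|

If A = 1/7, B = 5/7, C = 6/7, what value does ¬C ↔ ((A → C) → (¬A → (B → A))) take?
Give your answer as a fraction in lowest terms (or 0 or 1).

4/7

¬C = ¬6/7 = 1/7
A → C = 1/7 → 6/7 = 1
¬A = ¬1/7 = 6/7
B → A = 5/7 → 1/7 = 3/7
¬A → (B → A) = 6/7 → 3/7 = 4/7
(A → C) → (¬A → (B → A)) = 1 → 4/7 = 4/7
¬C ↔ ((A → C) → (¬A → (B → A))) = 1/7 ↔ 4/7 = 4/7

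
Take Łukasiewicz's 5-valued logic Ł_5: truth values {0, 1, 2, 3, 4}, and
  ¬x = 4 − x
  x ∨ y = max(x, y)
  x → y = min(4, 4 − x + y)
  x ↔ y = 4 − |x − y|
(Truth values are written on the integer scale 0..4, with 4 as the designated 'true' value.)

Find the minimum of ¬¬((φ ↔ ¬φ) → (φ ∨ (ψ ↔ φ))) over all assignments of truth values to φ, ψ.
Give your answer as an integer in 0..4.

Take φ = 2, ψ = 0:
¬φ = ¬2 = 2
φ ↔ ¬φ = 2 ↔ 2 = 4
ψ ↔ φ = 0 ↔ 2 = 2
φ ∨ (ψ ↔ φ) = 2 ∨ 2 = 2
(φ ↔ ¬φ) → (φ ∨ (ψ ↔ φ)) = 4 → 2 = 2
¬((φ ↔ ¬φ) → (φ ∨ (ψ ↔ φ))) = ¬2 = 2
¬¬((φ ↔ ¬φ) → (φ ∨ (ψ ↔ φ))) = ¬2 = 2
No assignment yields a value below 2, so this is the minimum.

2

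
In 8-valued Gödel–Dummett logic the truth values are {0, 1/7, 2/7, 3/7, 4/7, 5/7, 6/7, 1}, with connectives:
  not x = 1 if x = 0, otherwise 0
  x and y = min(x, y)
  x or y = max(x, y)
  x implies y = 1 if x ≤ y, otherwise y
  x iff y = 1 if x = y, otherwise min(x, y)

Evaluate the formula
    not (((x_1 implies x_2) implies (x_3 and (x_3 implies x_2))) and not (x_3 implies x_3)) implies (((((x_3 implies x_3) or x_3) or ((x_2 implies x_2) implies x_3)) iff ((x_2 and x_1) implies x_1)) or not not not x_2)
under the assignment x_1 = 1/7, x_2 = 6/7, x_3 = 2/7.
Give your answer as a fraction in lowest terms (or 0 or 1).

1

x_1 implies x_2 = 1/7 implies 6/7 = 1
x_3 implies x_2 = 2/7 implies 6/7 = 1
x_3 and (x_3 implies x_2) = 2/7 and 1 = 2/7
(x_1 implies x_2) implies (x_3 and (x_3 implies x_2)) = 1 implies 2/7 = 2/7
x_3 implies x_3 = 2/7 implies 2/7 = 1
not (x_3 implies x_3) = not 1 = 0
((x_1 implies x_2) implies (x_3 and (x_3 implies x_2))) and not (x_3 implies x_3) = 2/7 and 0 = 0
not (((x_1 implies x_2) implies (x_3 and (x_3 implies x_2))) and not (x_3 implies x_3)) = not 0 = 1
x_3 implies x_3 = 2/7 implies 2/7 = 1
(x_3 implies x_3) or x_3 = 1 or 2/7 = 1
x_2 implies x_2 = 6/7 implies 6/7 = 1
(x_2 implies x_2) implies x_3 = 1 implies 2/7 = 2/7
((x_3 implies x_3) or x_3) or ((x_2 implies x_2) implies x_3) = 1 or 2/7 = 1
x_2 and x_1 = 6/7 and 1/7 = 1/7
(x_2 and x_1) implies x_1 = 1/7 implies 1/7 = 1
(((x_3 implies x_3) or x_3) or ((x_2 implies x_2) implies x_3)) iff ((x_2 and x_1) implies x_1) = 1 iff 1 = 1
not x_2 = not 6/7 = 0
not not x_2 = not 0 = 1
not not not x_2 = not 1 = 0
((((x_3 implies x_3) or x_3) or ((x_2 implies x_2) implies x_3)) iff ((x_2 and x_1) implies x_1)) or not not not x_2 = 1 or 0 = 1
not (((x_1 implies x_2) implies (x_3 and (x_3 implies x_2))) and not (x_3 implies x_3)) implies (((((x_3 implies x_3) or x_3) or ((x_2 implies x_2) implies x_3)) iff ((x_2 and x_1) implies x_1)) or not not not x_2) = 1 implies 1 = 1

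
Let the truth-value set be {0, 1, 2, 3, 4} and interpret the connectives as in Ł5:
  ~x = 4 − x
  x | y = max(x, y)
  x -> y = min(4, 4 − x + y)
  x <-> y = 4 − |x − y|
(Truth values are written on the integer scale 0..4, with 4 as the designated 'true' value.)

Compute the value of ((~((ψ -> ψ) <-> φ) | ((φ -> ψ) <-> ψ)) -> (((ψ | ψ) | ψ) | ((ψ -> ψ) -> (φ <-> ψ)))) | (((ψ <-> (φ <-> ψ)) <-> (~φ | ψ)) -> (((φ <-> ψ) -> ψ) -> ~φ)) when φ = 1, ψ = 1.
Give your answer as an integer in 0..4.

4

ψ -> ψ = 1 -> 1 = 4
(ψ -> ψ) <-> φ = 4 <-> 1 = 1
~((ψ -> ψ) <-> φ) = ~1 = 3
φ -> ψ = 1 -> 1 = 4
(φ -> ψ) <-> ψ = 4 <-> 1 = 1
~((ψ -> ψ) <-> φ) | ((φ -> ψ) <-> ψ) = 3 | 1 = 3
ψ | ψ = 1 | 1 = 1
(ψ | ψ) | ψ = 1 | 1 = 1
ψ -> ψ = 1 -> 1 = 4
φ <-> ψ = 1 <-> 1 = 4
(ψ -> ψ) -> (φ <-> ψ) = 4 -> 4 = 4
((ψ | ψ) | ψ) | ((ψ -> ψ) -> (φ <-> ψ)) = 1 | 4 = 4
(~((ψ -> ψ) <-> φ) | ((φ -> ψ) <-> ψ)) -> (((ψ | ψ) | ψ) | ((ψ -> ψ) -> (φ <-> ψ))) = 3 -> 4 = 4
φ <-> ψ = 1 <-> 1 = 4
ψ <-> (φ <-> ψ) = 1 <-> 4 = 1
~φ = ~1 = 3
~φ | ψ = 3 | 1 = 3
(ψ <-> (φ <-> ψ)) <-> (~φ | ψ) = 1 <-> 3 = 2
φ <-> ψ = 1 <-> 1 = 4
(φ <-> ψ) -> ψ = 4 -> 1 = 1
~φ = ~1 = 3
((φ <-> ψ) -> ψ) -> ~φ = 1 -> 3 = 4
((ψ <-> (φ <-> ψ)) <-> (~φ | ψ)) -> (((φ <-> ψ) -> ψ) -> ~φ) = 2 -> 4 = 4
((~((ψ -> ψ) <-> φ) | ((φ -> ψ) <-> ψ)) -> (((ψ | ψ) | ψ) | ((ψ -> ψ) -> (φ <-> ψ)))) | (((ψ <-> (φ <-> ψ)) <-> (~φ | ψ)) -> (((φ <-> ψ) -> ψ) -> ~φ)) = 4 | 4 = 4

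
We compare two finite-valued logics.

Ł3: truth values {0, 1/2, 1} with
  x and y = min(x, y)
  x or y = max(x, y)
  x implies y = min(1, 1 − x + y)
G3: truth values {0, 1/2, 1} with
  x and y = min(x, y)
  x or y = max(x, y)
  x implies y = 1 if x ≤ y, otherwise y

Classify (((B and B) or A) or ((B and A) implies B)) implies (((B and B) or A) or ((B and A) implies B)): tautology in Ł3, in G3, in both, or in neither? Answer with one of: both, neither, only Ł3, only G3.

both

In Ł3: every assignment gives 1 — tautology.
In G3: every assignment gives 1 — tautology.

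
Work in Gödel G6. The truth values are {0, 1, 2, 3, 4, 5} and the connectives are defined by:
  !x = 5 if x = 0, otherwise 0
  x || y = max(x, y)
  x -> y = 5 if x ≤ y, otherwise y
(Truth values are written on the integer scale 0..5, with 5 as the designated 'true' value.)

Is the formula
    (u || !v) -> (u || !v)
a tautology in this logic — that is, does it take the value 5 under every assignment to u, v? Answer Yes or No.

At u = 4, v = 4, for instance:
!v = !4 = 0
u || !v = 4 || 0 = 4
(u || !v) -> (u || !v) = 4 -> 4 = 5
and checking the remaining 35 assignments likewise gives ≥ 5 in every case.

Yes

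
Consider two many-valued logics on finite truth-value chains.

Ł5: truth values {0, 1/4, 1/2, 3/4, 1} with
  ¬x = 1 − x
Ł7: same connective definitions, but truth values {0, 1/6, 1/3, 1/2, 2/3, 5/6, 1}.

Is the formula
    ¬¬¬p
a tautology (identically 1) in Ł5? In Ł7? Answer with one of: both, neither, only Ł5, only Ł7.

In Ł5: at p = 1/4 the value is 3/4 — not a tautology.
In Ł7: at p = 1/6 the value is 5/6 — not a tautology.

neither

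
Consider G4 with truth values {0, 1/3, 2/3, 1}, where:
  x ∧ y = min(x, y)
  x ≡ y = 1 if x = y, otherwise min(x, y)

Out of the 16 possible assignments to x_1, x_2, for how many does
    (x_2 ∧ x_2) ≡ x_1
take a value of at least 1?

x_1 = 0, x_2 = 0 ↦ 1  ≥
x_1 = 0, x_2 = 1/3 ↦ 0  <
x_1 = 0, x_2 = 2/3 ↦ 0  <
x_1 = 0, x_2 = 1 ↦ 0  <
x_1 = 1/3, x_2 = 0 ↦ 0  <
x_1 = 1/3, x_2 = 1/3 ↦ 1  ≥
x_1 = 1/3, x_2 = 2/3 ↦ 1/3  <
x_1 = 1/3, x_2 = 1 ↦ 1/3  <
x_1 = 2/3, x_2 = 0 ↦ 0  <
x_1 = 2/3, x_2 = 1/3 ↦ 1/3  <
x_1 = 2/3, x_2 = 2/3 ↦ 1  ≥
x_1 = 2/3, x_2 = 1 ↦ 2/3  <
x_1 = 1, x_2 = 0 ↦ 0  <
x_1 = 1, x_2 = 1/3 ↦ 1/3  <
x_1 = 1, x_2 = 2/3 ↦ 2/3  <
x_1 = 1, x_2 = 1 ↦ 1  ≥
So 4 of the 16 assignments meet the threshold.

4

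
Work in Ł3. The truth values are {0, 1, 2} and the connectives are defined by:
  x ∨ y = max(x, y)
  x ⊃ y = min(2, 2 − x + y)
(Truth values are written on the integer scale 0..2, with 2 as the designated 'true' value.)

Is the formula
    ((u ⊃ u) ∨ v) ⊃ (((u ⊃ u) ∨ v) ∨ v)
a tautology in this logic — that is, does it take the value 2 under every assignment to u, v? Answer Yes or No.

Yes

u = 0, v = 0 ↦ 2
u = 0, v = 1 ↦ 2
u = 0, v = 2 ↦ 2
u = 1, v = 0 ↦ 2
u = 1, v = 1 ↦ 2
u = 1, v = 2 ↦ 2
u = 2, v = 0 ↦ 2
u = 2, v = 1 ↦ 2
u = 2, v = 2 ↦ 2
Every assignment gives a value ≥ 2.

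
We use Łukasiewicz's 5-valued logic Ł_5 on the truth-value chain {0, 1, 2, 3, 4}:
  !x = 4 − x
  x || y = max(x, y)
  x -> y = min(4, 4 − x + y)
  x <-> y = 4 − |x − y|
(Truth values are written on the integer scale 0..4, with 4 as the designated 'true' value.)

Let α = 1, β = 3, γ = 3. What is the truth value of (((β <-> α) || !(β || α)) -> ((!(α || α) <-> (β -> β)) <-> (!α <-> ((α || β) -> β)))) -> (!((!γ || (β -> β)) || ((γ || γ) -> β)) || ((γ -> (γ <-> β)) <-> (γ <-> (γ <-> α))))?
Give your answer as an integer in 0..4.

β <-> α = 3 <-> 1 = 2
β || α = 3 || 1 = 3
!(β || α) = !3 = 1
(β <-> α) || !(β || α) = 2 || 1 = 2
α || α = 1 || 1 = 1
!(α || α) = !1 = 3
β -> β = 3 -> 3 = 4
!(α || α) <-> (β -> β) = 3 <-> 4 = 3
!α = !1 = 3
α || β = 1 || 3 = 3
(α || β) -> β = 3 -> 3 = 4
!α <-> ((α || β) -> β) = 3 <-> 4 = 3
(!(α || α) <-> (β -> β)) <-> (!α <-> ((α || β) -> β)) = 3 <-> 3 = 4
((β <-> α) || !(β || α)) -> ((!(α || α) <-> (β -> β)) <-> (!α <-> ((α || β) -> β))) = 2 -> 4 = 4
!γ = !3 = 1
β -> β = 3 -> 3 = 4
!γ || (β -> β) = 1 || 4 = 4
γ || γ = 3 || 3 = 3
(γ || γ) -> β = 3 -> 3 = 4
(!γ || (β -> β)) || ((γ || γ) -> β) = 4 || 4 = 4
!((!γ || (β -> β)) || ((γ || γ) -> β)) = !4 = 0
γ <-> β = 3 <-> 3 = 4
γ -> (γ <-> β) = 3 -> 4 = 4
γ <-> α = 3 <-> 1 = 2
γ <-> (γ <-> α) = 3 <-> 2 = 3
(γ -> (γ <-> β)) <-> (γ <-> (γ <-> α)) = 4 <-> 3 = 3
!((!γ || (β -> β)) || ((γ || γ) -> β)) || ((γ -> (γ <-> β)) <-> (γ <-> (γ <-> α))) = 0 || 3 = 3
(((β <-> α) || !(β || α)) -> ((!(α || α) <-> (β -> β)) <-> (!α <-> ((α || β) -> β)))) -> (!((!γ || (β -> β)) || ((γ || γ) -> β)) || ((γ -> (γ <-> β)) <-> (γ <-> (γ <-> α)))) = 4 -> 3 = 3

3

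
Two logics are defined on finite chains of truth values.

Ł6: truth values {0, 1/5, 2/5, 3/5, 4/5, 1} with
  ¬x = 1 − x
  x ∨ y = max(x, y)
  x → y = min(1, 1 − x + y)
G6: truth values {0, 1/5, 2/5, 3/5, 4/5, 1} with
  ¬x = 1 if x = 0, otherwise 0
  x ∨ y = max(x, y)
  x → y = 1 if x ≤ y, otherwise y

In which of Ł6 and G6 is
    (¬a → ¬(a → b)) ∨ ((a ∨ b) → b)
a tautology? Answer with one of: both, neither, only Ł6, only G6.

only G6

In Ł6: at a = 1/5, b = 0 the value is 4/5 — not a tautology.
In G6: every assignment gives 1 — tautology.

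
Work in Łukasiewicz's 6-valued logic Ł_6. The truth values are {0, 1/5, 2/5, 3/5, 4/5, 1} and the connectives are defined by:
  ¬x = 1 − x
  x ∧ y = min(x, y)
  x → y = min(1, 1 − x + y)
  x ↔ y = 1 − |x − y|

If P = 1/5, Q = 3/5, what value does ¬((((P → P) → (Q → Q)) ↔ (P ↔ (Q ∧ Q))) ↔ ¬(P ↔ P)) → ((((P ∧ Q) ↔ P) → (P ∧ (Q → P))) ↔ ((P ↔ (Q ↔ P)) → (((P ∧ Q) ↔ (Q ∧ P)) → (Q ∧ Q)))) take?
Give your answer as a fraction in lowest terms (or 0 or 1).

P → P = 1/5 → 1/5 = 1
Q → Q = 3/5 → 3/5 = 1
(P → P) → (Q → Q) = 1 → 1 = 1
Q ∧ Q = 3/5 ∧ 3/5 = 3/5
P ↔ (Q ∧ Q) = 1/5 ↔ 3/5 = 3/5
((P → P) → (Q → Q)) ↔ (P ↔ (Q ∧ Q)) = 1 ↔ 3/5 = 3/5
P ↔ P = 1/5 ↔ 1/5 = 1
¬(P ↔ P) = ¬1 = 0
(((P → P) → (Q → Q)) ↔ (P ↔ (Q ∧ Q))) ↔ ¬(P ↔ P) = 3/5 ↔ 0 = 2/5
¬((((P → P) → (Q → Q)) ↔ (P ↔ (Q ∧ Q))) ↔ ¬(P ↔ P)) = ¬2/5 = 3/5
P ∧ Q = 1/5 ∧ 3/5 = 1/5
(P ∧ Q) ↔ P = 1/5 ↔ 1/5 = 1
Q → P = 3/5 → 1/5 = 3/5
P ∧ (Q → P) = 1/5 ∧ 3/5 = 1/5
((P ∧ Q) ↔ P) → (P ∧ (Q → P)) = 1 → 1/5 = 1/5
Q ↔ P = 3/5 ↔ 1/5 = 3/5
P ↔ (Q ↔ P) = 1/5 ↔ 3/5 = 3/5
P ∧ Q = 1/5 ∧ 3/5 = 1/5
Q ∧ P = 3/5 ∧ 1/5 = 1/5
(P ∧ Q) ↔ (Q ∧ P) = 1/5 ↔ 1/5 = 1
Q ∧ Q = 3/5 ∧ 3/5 = 3/5
((P ∧ Q) ↔ (Q ∧ P)) → (Q ∧ Q) = 1 → 3/5 = 3/5
(P ↔ (Q ↔ P)) → (((P ∧ Q) ↔ (Q ∧ P)) → (Q ∧ Q)) = 3/5 → 3/5 = 1
(((P ∧ Q) ↔ P) → (P ∧ (Q → P))) ↔ ((P ↔ (Q ↔ P)) → (((P ∧ Q) ↔ (Q ∧ P)) → (Q ∧ Q))) = 1/5 ↔ 1 = 1/5
¬((((P → P) → (Q → Q)) ↔ (P ↔ (Q ∧ Q))) ↔ ¬(P ↔ P)) → ((((P ∧ Q) ↔ P) → (P ∧ (Q → P))) ↔ ((P ↔ (Q ↔ P)) → (((P ∧ Q) ↔ (Q ∧ P)) → (Q ∧ Q)))) = 3/5 → 1/5 = 3/5

3/5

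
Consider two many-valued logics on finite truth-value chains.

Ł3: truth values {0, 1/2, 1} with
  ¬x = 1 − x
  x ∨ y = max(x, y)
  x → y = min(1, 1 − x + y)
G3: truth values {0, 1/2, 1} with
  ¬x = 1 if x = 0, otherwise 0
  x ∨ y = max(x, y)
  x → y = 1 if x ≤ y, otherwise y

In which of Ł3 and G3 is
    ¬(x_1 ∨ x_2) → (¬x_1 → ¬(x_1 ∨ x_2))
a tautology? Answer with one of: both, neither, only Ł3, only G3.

both

In Ł3: every assignment gives 1 — tautology.
In G3: every assignment gives 1 — tautology.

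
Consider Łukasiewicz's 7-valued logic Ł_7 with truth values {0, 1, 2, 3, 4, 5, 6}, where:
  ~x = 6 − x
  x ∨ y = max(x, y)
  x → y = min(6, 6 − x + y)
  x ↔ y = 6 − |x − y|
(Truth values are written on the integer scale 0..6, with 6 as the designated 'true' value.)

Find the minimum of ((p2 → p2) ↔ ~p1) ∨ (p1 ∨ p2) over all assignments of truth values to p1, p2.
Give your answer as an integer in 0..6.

Take p1 = 3, p2 = 0:
p2 → p2 = 0 → 0 = 6
~p1 = ~3 = 3
(p2 → p2) ↔ ~p1 = 6 ↔ 3 = 3
p1 ∨ p2 = 3 ∨ 0 = 3
((p2 → p2) ↔ ~p1) ∨ (p1 ∨ p2) = 3 ∨ 3 = 3
No assignment yields a value below 3, so this is the minimum.

3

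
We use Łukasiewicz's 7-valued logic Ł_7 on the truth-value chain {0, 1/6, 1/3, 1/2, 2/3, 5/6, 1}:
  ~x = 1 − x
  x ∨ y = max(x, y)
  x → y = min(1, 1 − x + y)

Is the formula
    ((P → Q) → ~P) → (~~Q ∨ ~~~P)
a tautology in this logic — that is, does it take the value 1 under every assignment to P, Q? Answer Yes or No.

No

Counterexample: take P = 1/6, Q = 0.
P → Q = 1/6 → 0 = 5/6
~P = ~1/6 = 5/6
(P → Q) → ~P = 5/6 → 5/6 = 1
~Q = ~0 = 1
~~Q = ~1 = 0
~P = ~1/6 = 5/6
~~P = ~5/6 = 1/6
~~~P = ~1/6 = 5/6
~~Q ∨ ~~~P = 0 ∨ 5/6 = 5/6
((P → Q) → ~P) → (~~Q ∨ ~~~P) = 1 → 5/6 = 5/6
This gives 5/6 ≠ 1.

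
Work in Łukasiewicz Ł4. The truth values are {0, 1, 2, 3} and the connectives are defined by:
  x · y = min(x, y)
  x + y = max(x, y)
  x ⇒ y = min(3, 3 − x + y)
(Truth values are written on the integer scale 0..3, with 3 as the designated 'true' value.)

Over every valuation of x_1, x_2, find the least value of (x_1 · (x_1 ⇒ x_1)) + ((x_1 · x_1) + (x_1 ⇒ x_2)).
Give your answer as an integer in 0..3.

Take x_1 = 1, x_2 = 0:
x_1 ⇒ x_1 = 1 ⇒ 1 = 3
x_1 · (x_1 ⇒ x_1) = 1 · 3 = 1
x_1 · x_1 = 1 · 1 = 1
x_1 ⇒ x_2 = 1 ⇒ 0 = 2
(x_1 · x_1) + (x_1 ⇒ x_2) = 1 + 2 = 2
(x_1 · (x_1 ⇒ x_1)) + ((x_1 · x_1) + (x_1 ⇒ x_2)) = 1 + 2 = 2
No assignment yields a value below 2, so this is the minimum.

2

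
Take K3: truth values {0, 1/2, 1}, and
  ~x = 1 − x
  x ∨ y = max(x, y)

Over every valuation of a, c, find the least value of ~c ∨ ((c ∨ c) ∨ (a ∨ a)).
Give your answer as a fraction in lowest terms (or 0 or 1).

1/2

Take a = 0, c = 1/2:
~c = ~1/2 = 1/2
c ∨ c = 1/2 ∨ 1/2 = 1/2
a ∨ a = 0 ∨ 0 = 0
(c ∨ c) ∨ (a ∨ a) = 1/2 ∨ 0 = 1/2
~c ∨ ((c ∨ c) ∨ (a ∨ a)) = 1/2 ∨ 1/2 = 1/2
No assignment yields a value below 1/2, so this is the minimum.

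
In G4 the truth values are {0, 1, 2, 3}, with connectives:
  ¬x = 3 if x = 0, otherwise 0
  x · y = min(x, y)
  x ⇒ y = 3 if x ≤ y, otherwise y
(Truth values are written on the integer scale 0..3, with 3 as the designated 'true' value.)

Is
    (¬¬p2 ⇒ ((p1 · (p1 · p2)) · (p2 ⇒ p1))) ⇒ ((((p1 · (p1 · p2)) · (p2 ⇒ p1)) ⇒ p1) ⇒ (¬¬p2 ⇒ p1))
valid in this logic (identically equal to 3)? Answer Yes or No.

Yes

p1 = 0, p2 = 0 ↦ 3
p1 = 0, p2 = 1 ↦ 3
p1 = 0, p2 = 2 ↦ 3
p1 = 0, p2 = 3 ↦ 3
p1 = 1, p2 = 0 ↦ 3
p1 = 1, p2 = 1 ↦ 3
p1 = 1, p2 = 2 ↦ 3
p1 = 1, p2 = 3 ↦ 3
p1 = 2, p2 = 0 ↦ 3
p1 = 2, p2 = 1 ↦ 3
p1 = 2, p2 = 2 ↦ 3
p1 = 2, p2 = 3 ↦ 3
p1 = 3, p2 = 0 ↦ 3
p1 = 3, p2 = 1 ↦ 3
p1 = 3, p2 = 2 ↦ 3
p1 = 3, p2 = 3 ↦ 3
Every assignment gives a value ≥ 3.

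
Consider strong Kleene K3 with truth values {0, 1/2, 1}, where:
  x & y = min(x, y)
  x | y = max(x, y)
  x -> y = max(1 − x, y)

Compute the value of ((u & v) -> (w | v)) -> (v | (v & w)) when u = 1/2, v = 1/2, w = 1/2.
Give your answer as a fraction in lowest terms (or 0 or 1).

u & v = 1/2 & 1/2 = 1/2
w | v = 1/2 | 1/2 = 1/2
(u & v) -> (w | v) = 1/2 -> 1/2 = 1/2
v & w = 1/2 & 1/2 = 1/2
v | (v & w) = 1/2 | 1/2 = 1/2
((u & v) -> (w | v)) -> (v | (v & w)) = 1/2 -> 1/2 = 1/2

1/2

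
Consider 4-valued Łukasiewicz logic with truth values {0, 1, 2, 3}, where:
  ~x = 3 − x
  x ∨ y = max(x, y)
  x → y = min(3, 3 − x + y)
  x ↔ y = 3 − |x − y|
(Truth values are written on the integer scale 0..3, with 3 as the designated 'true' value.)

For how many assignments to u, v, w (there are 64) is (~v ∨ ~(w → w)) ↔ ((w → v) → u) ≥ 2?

46

value 3: 22 assignments (counts)
value 2: 24 assignments (counts)
value 1: 13 assignments
value 0: 5 assignments
So 46 of the 64 assignments meet the threshold.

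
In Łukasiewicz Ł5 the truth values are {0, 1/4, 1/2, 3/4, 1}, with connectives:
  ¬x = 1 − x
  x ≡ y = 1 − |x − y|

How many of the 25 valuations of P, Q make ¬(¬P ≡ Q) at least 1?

2

value 1: 2 assignments (counts)
value 3/4: 4 assignments
value 1/2: 6 assignments
value 1/4: 8 assignments
value 0: 5 assignments
So 2 of the 25 assignments meet the threshold.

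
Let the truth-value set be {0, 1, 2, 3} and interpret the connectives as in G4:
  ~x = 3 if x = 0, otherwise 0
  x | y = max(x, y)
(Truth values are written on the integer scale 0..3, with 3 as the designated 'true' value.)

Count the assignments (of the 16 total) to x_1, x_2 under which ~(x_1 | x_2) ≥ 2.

1

x_1 = 0, x_2 = 0 ↦ 3  ≥
x_1 = 0, x_2 = 1 ↦ 0  <
x_1 = 0, x_2 = 2 ↦ 0  <
x_1 = 0, x_2 = 3 ↦ 0  <
x_1 = 1, x_2 = 0 ↦ 0  <
x_1 = 1, x_2 = 1 ↦ 0  <
x_1 = 1, x_2 = 2 ↦ 0  <
x_1 = 1, x_2 = 3 ↦ 0  <
x_1 = 2, x_2 = 0 ↦ 0  <
x_1 = 2, x_2 = 1 ↦ 0  <
x_1 = 2, x_2 = 2 ↦ 0  <
x_1 = 2, x_2 = 3 ↦ 0  <
x_1 = 3, x_2 = 0 ↦ 0  <
x_1 = 3, x_2 = 1 ↦ 0  <
x_1 = 3, x_2 = 2 ↦ 0  <
x_1 = 3, x_2 = 3 ↦ 0  <
So 1 of the 16 assignments meets the threshold.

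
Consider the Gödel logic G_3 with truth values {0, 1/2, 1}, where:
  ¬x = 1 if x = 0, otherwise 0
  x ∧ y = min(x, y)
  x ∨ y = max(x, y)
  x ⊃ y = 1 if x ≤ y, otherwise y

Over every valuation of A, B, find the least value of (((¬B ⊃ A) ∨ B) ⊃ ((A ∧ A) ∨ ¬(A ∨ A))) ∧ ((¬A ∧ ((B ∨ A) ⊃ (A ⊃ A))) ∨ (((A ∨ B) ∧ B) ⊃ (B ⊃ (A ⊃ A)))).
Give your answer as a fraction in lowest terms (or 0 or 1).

1/2

Take A = 1/2, B = 1/2:
¬B = ¬1/2 = 0
¬B ⊃ A = 0 ⊃ 1/2 = 1
(¬B ⊃ A) ∨ B = 1 ∨ 1/2 = 1
A ∧ A = 1/2 ∧ 1/2 = 1/2
A ∨ A = 1/2 ∨ 1/2 = 1/2
¬(A ∨ A) = ¬1/2 = 0
(A ∧ A) ∨ ¬(A ∨ A) = 1/2 ∨ 0 = 1/2
((¬B ⊃ A) ∨ B) ⊃ ((A ∧ A) ∨ ¬(A ∨ A)) = 1 ⊃ 1/2 = 1/2
¬A = ¬1/2 = 0
B ∨ A = 1/2 ∨ 1/2 = 1/2
A ⊃ A = 1/2 ⊃ 1/2 = 1
(B ∨ A) ⊃ (A ⊃ A) = 1/2 ⊃ 1 = 1
¬A ∧ ((B ∨ A) ⊃ (A ⊃ A)) = 0 ∧ 1 = 0
A ∨ B = 1/2 ∨ 1/2 = 1/2
(A ∨ B) ∧ B = 1/2 ∧ 1/2 = 1/2
A ⊃ A = 1/2 ⊃ 1/2 = 1
B ⊃ (A ⊃ A) = 1/2 ⊃ 1 = 1
((A ∨ B) ∧ B) ⊃ (B ⊃ (A ⊃ A)) = 1/2 ⊃ 1 = 1
(¬A ∧ ((B ∨ A) ⊃ (A ⊃ A))) ∨ (((A ∨ B) ∧ B) ⊃ (B ⊃ (A ⊃ A))) = 0 ∨ 1 = 1
(((¬B ⊃ A) ∨ B) ⊃ ((A ∧ A) ∨ ¬(A ∨ A))) ∧ ((¬A ∧ ((B ∨ A) ⊃ (A ⊃ A))) ∨ (((A ∨ B) ∧ B) ⊃ (B ⊃ (A ⊃ A)))) = 1/2 ∧ 1 = 1/2
No assignment yields a value below 1/2, so this is the minimum.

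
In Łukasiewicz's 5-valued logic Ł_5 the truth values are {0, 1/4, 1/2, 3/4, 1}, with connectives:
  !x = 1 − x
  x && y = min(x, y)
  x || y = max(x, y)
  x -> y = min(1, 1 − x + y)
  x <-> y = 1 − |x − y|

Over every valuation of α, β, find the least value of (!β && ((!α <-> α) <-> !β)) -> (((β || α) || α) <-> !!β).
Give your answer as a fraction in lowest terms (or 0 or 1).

Take α = 1/2, β = 0:
!β = !0 = 1
!α = !1/2 = 1/2
!α <-> α = 1/2 <-> 1/2 = 1
!β = !0 = 1
(!α <-> α) <-> !β = 1 <-> 1 = 1
!β && ((!α <-> α) <-> !β) = 1 && 1 = 1
β || α = 0 || 1/2 = 1/2
(β || α) || α = 1/2 || 1/2 = 1/2
!β = !0 = 1
!!β = !1 = 0
((β || α) || α) <-> !!β = 1/2 <-> 0 = 1/2
(!β && ((!α <-> α) <-> !β)) -> (((β || α) || α) <-> !!β) = 1 -> 1/2 = 1/2
No assignment yields a value below 1/2, so this is the minimum.

1/2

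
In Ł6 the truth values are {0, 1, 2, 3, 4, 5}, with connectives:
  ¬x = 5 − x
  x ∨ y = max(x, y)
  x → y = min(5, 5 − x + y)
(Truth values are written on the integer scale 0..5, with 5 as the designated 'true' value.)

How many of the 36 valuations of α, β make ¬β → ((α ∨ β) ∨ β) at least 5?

24

value 5: 24 assignments (counts)
value 4: 5 assignments
value 3: 2 assignments
value 2: 3 assignments
value 1: 1 assignment
value 0: 1 assignment
So 24 of the 36 assignments meet the threshold.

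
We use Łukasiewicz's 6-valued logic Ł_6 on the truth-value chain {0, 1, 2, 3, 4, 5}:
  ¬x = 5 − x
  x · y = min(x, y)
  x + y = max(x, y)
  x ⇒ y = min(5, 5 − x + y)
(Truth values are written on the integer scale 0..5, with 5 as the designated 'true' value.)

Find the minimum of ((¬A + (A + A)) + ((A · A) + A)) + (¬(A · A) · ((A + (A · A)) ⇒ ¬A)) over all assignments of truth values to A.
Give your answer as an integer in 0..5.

Take A = 2:
¬A = ¬2 = 3
A + A = 2 + 2 = 2
¬A + (A + A) = 3 + 2 = 3
A · A = 2 · 2 = 2
(A · A) + A = 2 + 2 = 2
(¬A + (A + A)) + ((A · A) + A) = 3 + 2 = 3
A · A = 2 · 2 = 2
¬(A · A) = ¬2 = 3
A · A = 2 · 2 = 2
A + (A · A) = 2 + 2 = 2
¬A = ¬2 = 3
(A + (A · A)) ⇒ ¬A = 2 ⇒ 3 = 5
¬(A · A) · ((A + (A · A)) ⇒ ¬A) = 3 · 5 = 3
((¬A + (A + A)) + ((A · A) + A)) + (¬(A · A) · ((A + (A · A)) ⇒ ¬A)) = 3 + 3 = 3
No assignment yields a value below 3, so this is the minimum.

3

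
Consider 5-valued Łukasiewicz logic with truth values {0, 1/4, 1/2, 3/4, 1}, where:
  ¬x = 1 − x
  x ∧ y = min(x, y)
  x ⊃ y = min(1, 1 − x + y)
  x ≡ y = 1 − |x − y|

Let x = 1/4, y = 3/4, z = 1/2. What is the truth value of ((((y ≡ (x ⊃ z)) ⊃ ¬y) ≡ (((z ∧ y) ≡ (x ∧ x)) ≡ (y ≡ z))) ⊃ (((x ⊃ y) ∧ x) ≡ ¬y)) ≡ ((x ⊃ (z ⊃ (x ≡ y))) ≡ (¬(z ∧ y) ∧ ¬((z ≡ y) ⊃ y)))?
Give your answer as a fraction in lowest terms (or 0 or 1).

0

x ⊃ z = 1/4 ⊃ 1/2 = 1
y ≡ (x ⊃ z) = 3/4 ≡ 1 = 3/4
¬y = ¬3/4 = 1/4
(y ≡ (x ⊃ z)) ⊃ ¬y = 3/4 ⊃ 1/4 = 1/2
z ∧ y = 1/2 ∧ 3/4 = 1/2
x ∧ x = 1/4 ∧ 1/4 = 1/4
(z ∧ y) ≡ (x ∧ x) = 1/2 ≡ 1/4 = 3/4
y ≡ z = 3/4 ≡ 1/2 = 3/4
((z ∧ y) ≡ (x ∧ x)) ≡ (y ≡ z) = 3/4 ≡ 3/4 = 1
((y ≡ (x ⊃ z)) ⊃ ¬y) ≡ (((z ∧ y) ≡ (x ∧ x)) ≡ (y ≡ z)) = 1/2 ≡ 1 = 1/2
x ⊃ y = 1/4 ⊃ 3/4 = 1
(x ⊃ y) ∧ x = 1 ∧ 1/4 = 1/4
¬y = ¬3/4 = 1/4
((x ⊃ y) ∧ x) ≡ ¬y = 1/4 ≡ 1/4 = 1
(((y ≡ (x ⊃ z)) ⊃ ¬y) ≡ (((z ∧ y) ≡ (x ∧ x)) ≡ (y ≡ z))) ⊃ (((x ⊃ y) ∧ x) ≡ ¬y) = 1/2 ⊃ 1 = 1
x ≡ y = 1/4 ≡ 3/4 = 1/2
z ⊃ (x ≡ y) = 1/2 ⊃ 1/2 = 1
x ⊃ (z ⊃ (x ≡ y)) = 1/4 ⊃ 1 = 1
z ∧ y = 1/2 ∧ 3/4 = 1/2
¬(z ∧ y) = ¬1/2 = 1/2
z ≡ y = 1/2 ≡ 3/4 = 3/4
(z ≡ y) ⊃ y = 3/4 ⊃ 3/4 = 1
¬((z ≡ y) ⊃ y) = ¬1 = 0
¬(z ∧ y) ∧ ¬((z ≡ y) ⊃ y) = 1/2 ∧ 0 = 0
(x ⊃ (z ⊃ (x ≡ y))) ≡ (¬(z ∧ y) ∧ ¬((z ≡ y) ⊃ y)) = 1 ≡ 0 = 0
((((y ≡ (x ⊃ z)) ⊃ ¬y) ≡ (((z ∧ y) ≡ (x ∧ x)) ≡ (y ≡ z))) ⊃ (((x ⊃ y) ∧ x) ≡ ¬y)) ≡ ((x ⊃ (z ⊃ (x ≡ y))) ≡ (¬(z ∧ y) ∧ ¬((z ≡ y) ⊃ y))) = 1 ≡ 0 = 0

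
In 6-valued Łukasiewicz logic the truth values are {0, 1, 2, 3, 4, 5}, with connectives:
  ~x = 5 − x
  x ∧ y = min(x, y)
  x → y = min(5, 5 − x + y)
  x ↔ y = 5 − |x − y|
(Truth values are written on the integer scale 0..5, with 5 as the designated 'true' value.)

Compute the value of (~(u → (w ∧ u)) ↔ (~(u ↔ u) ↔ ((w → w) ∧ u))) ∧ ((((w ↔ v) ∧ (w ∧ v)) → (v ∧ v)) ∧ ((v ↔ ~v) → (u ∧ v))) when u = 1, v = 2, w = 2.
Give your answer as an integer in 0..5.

w ∧ u = 2 ∧ 1 = 1
u → (w ∧ u) = 1 → 1 = 5
~(u → (w ∧ u)) = ~5 = 0
u ↔ u = 1 ↔ 1 = 5
~(u ↔ u) = ~5 = 0
w → w = 2 → 2 = 5
(w → w) ∧ u = 5 ∧ 1 = 1
~(u ↔ u) ↔ ((w → w) ∧ u) = 0 ↔ 1 = 4
~(u → (w ∧ u)) ↔ (~(u ↔ u) ↔ ((w → w) ∧ u)) = 0 ↔ 4 = 1
w ↔ v = 2 ↔ 2 = 5
w ∧ v = 2 ∧ 2 = 2
(w ↔ v) ∧ (w ∧ v) = 5 ∧ 2 = 2
v ∧ v = 2 ∧ 2 = 2
((w ↔ v) ∧ (w ∧ v)) → (v ∧ v) = 2 → 2 = 5
~v = ~2 = 3
v ↔ ~v = 2 ↔ 3 = 4
u ∧ v = 1 ∧ 2 = 1
(v ↔ ~v) → (u ∧ v) = 4 → 1 = 2
(((w ↔ v) ∧ (w ∧ v)) → (v ∧ v)) ∧ ((v ↔ ~v) → (u ∧ v)) = 5 ∧ 2 = 2
(~(u → (w ∧ u)) ↔ (~(u ↔ u) ↔ ((w → w) ∧ u))) ∧ ((((w ↔ v) ∧ (w ∧ v)) → (v ∧ v)) ∧ ((v ↔ ~v) → (u ∧ v))) = 1 ∧ 2 = 1

1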